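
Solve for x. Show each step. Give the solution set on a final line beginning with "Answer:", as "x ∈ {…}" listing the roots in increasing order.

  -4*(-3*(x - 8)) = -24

Step 1. [-4*(-3*(x - 8)) = -24] -4·(inner) — divide through by -4, so div: -3*(x - 8) = 6.
Step 2. [-3*(x - 8) = 6] -3·(inner) — divide through by -3. So div: x - 8 = -2.
Step 3. [x - 8 = -2] -8 is outermost — add 8 both sides. So sub: x = 6.

Answer: x ∈ {6}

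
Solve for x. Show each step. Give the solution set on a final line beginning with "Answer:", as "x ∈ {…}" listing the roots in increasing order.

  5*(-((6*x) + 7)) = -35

Step 1. [5*(-((6*x) + 7)) = -35] LHS = 5·(…); ÷5 both sides ⇒ div: -((6*x) + 7) = -7.
Step 2. [-((6*x) + 7) = -7] flip signs both sides, so neg: (6*x) + 7 = 7.
Step 3. [(6*x) + 7 = 7] +7 is outermost — subtract 7 both sides. So sub: 6*x = 0.
Step 4. [6*x = 0] divide by the outer 6. So div: x = 0.

Answer: x ∈ {0}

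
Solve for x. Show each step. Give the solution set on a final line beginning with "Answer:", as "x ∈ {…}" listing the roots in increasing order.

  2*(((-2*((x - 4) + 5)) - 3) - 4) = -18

Step 1. [2*(((-2*((x - 4) + 5)) - 3) - 4) = -18] leading coefficient 2: divide by 2. So div: ((-2*((x - 4) + 5)) - 3) - 4 = -9.
Step 2. [((-2*((x - 4) + 5)) - 3) - 4 = -9] peel the -4: add 4 from each side. So sub: (-2*((x - 4) + 5)) - 3 = -5.
Step 3. [(-2*((x - 4) + 5)) - 3 = -5] 3 comes off first (add 3) ⇒ sub: -2*((x - 4) + 5) = -2.
Step 4. [-2*((x - 4) + 5) = -2] divide by the outer -2, so div: (x - 4) + 5 = 1.
Step 5. [(x - 4) + 5 = 1] +5 is outermost — subtract 5 both sides ⇒ sub: x - 4 = -4.
Step 6. [x - 4 = -4] -4 is outermost — add 4 both sides, so sub: x = 0.

Answer: x ∈ {0}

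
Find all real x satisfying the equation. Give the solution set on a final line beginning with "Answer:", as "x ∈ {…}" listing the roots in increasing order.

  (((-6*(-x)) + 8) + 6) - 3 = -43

Step 1. [(((-6*(-x)) + 8) + 6) - 3 = -43] add 3: x sits inside (… - 3), so sub: ((-6*(-x)) + 8) + 6 = -40.
Step 2. [((-6*(-x)) + 8) + 6 = -40] +6 is outermost — subtract 6 both sides, so sub: (-6*(-x)) + 8 = -46.
Step 3. [(-6*(-x)) + 8 = -46] peel the +8: subtract 8 from each side. So sub: -6*(-x) = -54.
Step 4. [-6*(-x) = -54] -6·(inner) — divide through by -6 ⇒ div: -x = 9.
Step 5. [-x = 9] leading − — multiply by −1, so neg: x = -9.

Answer: x ∈ {-9}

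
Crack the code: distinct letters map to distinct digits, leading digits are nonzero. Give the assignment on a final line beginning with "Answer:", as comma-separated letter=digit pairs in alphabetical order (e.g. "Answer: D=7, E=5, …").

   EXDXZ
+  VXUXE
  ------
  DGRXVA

Step 1. [D] the sum has 6 digits but both addends have 5; that extra leading digit D is the final carry, namely 1 ⇒ D=1.
Step 2. [col 1: Z + E ≡ A (mod 10)] several values work for A in column 1 (Z + E ≡ A (mod 10), carry-in 0); try A=2 ⇒ A=2.
Step 3. [col 1: Z + E ≡ A (mod 10)] column 1 (Z + E ≡ A (mod 10), carry-in 0) doesn't pin Z yet; pick Z=5 and continue. So Z=5.
Step 4. [col 1: Z + E ≡ A (mod 10)] from column 1 (Z=5, A=2, carry-in 0, digits 1,2,5 already taken and all letters distinct): E must equal 7, so E=7.
Step 5. [col 2: X + X ≡ V (mod 10)] no forcing yet in column 2 (carry-in 1); X=4 is free and consistent — try it, so X=4.
Step 6. [col 2: X + X ≡ V (mod 10)] from column 2 (X=4, carry-in 1, digits 1,2,4,5,7 already taken and all letters distinct): V must equal 9, so V=9.
Step 7. [col 3: D + U ≡ X (mod 10)] in column 3 we have D+U≡X with carry-in 0; given D=1, X=4 and digits 1,2,4,5,7,9 already taken and all letters distinct, that pins U to 3, so U=3.
Step 8. [col 4: X + X ≡ R (mod 10)] from column 4 (X=4, carry-in 0, digits 1,2,3,4,5,7,9 already taken and all letters distinct): R must equal 8 ⇒ R=8.
Step 9. [col 5: E + V ≡ G (mod 10)] from column 5 (E=7, V=9, carry-in 0, digits 1,2,3,4,5,7,8,9 already taken and all letters distinct): G must equal 6 ⇒ G=6.

Answer: A=2, D=1, E=7, G=6, R=8, U=3, V=9, X=4, Z=5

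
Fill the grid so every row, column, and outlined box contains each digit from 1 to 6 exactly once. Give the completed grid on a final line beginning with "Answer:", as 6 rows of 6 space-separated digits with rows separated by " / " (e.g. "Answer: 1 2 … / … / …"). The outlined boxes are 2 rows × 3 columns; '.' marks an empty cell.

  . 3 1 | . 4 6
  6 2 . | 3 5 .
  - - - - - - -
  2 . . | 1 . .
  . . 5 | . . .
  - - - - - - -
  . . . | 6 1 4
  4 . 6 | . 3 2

Step 1. [r4c6∈{3}] only 3 remains possible at r4c6. So r4c6=3.
Step 2. [r5c2∈{5}] r5c2 is down to just 5. So r5c2=5.
Step 3. [r4c4∈{2,4}] in col 4, 4 fits only at r4c4 ⇒ r4c4=4.
Step 4. [r3c3∈{3,4}] in row 3, 3 fits only at r3c3 ⇒ r3c3=3.
Step 5. [r3c5∈{6}] r3c5's peers cover all but 6. So r3c5=6.
Step 6. [r4c2∈{1,6}] across row 4, 6 lands solely at r4c2. So r4c2=6.
Step 7. [r4c5∈{2}] only 2 remains possible at r4c5. So r4c5=2.
Step 8. [r5c3∈{2}] r5c3 is down to just 2 ⇒ r5c3=2.
Step 9. [r6c4∈{5}] r6c4 is down to just 5. So r6c4=5.
Step 10. [r5c1∈{3}] only 3 remains possible at r5c1, so r5c1=3.
Step 11. [r3c2∈{4}] only 4 remains possible at r3c2, so r3c2=4.
Step 12. [r1c4∈{2}] r1c4 has the single candidate 2. So r1c4=2.
Step 13. [r6c2∈{1}] only 1 remains possible at r6c2. So r6c2=1.
Step 14. [r3c6∈{5}] r3c6's peers cover all but 5 ⇒ r3c6=5.
Step 15. [r2c6∈{1}] r2c6 is down to just 1, so r2c6=1.
Step 16. [r1c1∈{5}] nothing but 5 survives at r1c1, so r1c1=5.
Step 17. [r2c3∈{4}] nothing but 4 survives at r2c3 ⇒ r2c3=4.
Step 18. [r4c1∈{1}] r4c1 is down to just 1. So r4c1=1.

Answer: 5 3 1 2 4 6 / 6 2 4 3 5 1 / 2 4 3 1 6 5 / 1 6 5 4 2 3 / 3 5 2 6 1 4 / 4 1 6 5 3 2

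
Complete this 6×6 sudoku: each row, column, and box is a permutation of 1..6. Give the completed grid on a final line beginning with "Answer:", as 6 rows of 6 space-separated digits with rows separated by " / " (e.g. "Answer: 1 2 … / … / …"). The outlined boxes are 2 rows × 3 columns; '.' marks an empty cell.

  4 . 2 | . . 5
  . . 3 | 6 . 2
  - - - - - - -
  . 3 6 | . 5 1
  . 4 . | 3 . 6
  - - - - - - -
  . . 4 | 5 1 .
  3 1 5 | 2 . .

Step 1. [r4c1∈{1,2,5}] across row 4, 5 lands solely at r4c1 ⇒ r4c1=5.
Step 2. [r5c1∈{2,6}] in col 1, 6 fits only at r5c1. So r5c1=6.
Step 3. [r6c6∈{4}] only 4 remains possible at r6c6. So r6c6=4.
Step 4. [r1c4∈{1}] r1c4's peers cover all but 1 ⇒ r1c4=1.
Step 5. [r6c5∈{6}] r6c5's peers cover all but 6 ⇒ r6c5=6.
Step 6. [r5c2∈{2}] r5c2 is down to just 2 ⇒ r5c2=2.
Step 7. [r3c1∈{2}] only 2 remains possible at r3c1, so r3c1=2.
Step 8. [r3c4∈{4}] r3c4's peers cover all but 4. So r3c4=4.
Step 9. [r1c2∈{6}] r1c2's peers cover all but 6 ⇒ r1c2=6.
Step 10. [r5c6∈{3}] r5c6 has the single candidate 3 ⇒ r5c6=3.
Step 11. [r4c5∈{2}] nothing but 2 survives at r4c5, so r4c5=2.
Step 12. [r2c2∈{5}] nothing but 5 survives at r2c2 ⇒ r2c2=5.
Step 13. [r1c5∈{3}] nothing but 3 survives at r1c5. So r1c5=3.
Step 14. [r2c5∈{4}] nothing but 4 survives at r2c5, so r2c5=4.
Step 15. [r2c1∈{1}] r2c1's peers cover all but 1 ⇒ r2c1=1.
Step 16. [r4c3∈{1}] r4c3's peers cover all but 1. So r4c3=1.

Answer: 4 6 2 1 3 5 / 1 5 3 6 4 2 / 2 3 6 4 5 1 / 5 4 1 3 2 6 / 6 2 4 5 1 3 / 3 1 5 2 6 4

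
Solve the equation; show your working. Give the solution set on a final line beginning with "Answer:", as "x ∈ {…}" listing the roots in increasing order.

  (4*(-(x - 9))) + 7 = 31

Step 1. [(4*(-(x - 9))) + 7 = 31] peel the +7: subtract 7 from each side. So sub: 4*(-(x - 9)) = 24.
Step 2. [4*(-(x - 9)) = 24] leading coefficient 4: divide by 4, so div: -(x - 9) = 6.
Step 3. [-(x - 9) = 6] LHS negated; negate both sides, so neg: x - 9 = -6.
Step 4. [x - 9 = -6] add 9: x sits inside (… - 9). So sub: x = 3.

Answer: x ∈ {3}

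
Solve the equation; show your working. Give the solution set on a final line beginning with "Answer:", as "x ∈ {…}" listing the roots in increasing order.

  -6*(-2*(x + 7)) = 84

Step 1. [-6*(-2*(x + 7)) = 84] -6·(inner) — divide through by -6 ⇒ div: -2*(x + 7) = -14.
Step 2. [-2*(x + 7) = -14] LHS = -2·(…); ÷-2 both sides. So div: x + 7 = 7.
Step 3. [x + 7 = 7] the outer +7 inverts by subtracting 7. So sub: x = 0.

Answer: x ∈ {0}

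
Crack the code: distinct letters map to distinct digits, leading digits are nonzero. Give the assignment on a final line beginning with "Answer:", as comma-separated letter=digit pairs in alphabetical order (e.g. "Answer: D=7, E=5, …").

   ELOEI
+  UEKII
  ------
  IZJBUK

Step 1. [col 1: I + I ≡ K (mod 10)] no forcing yet in column 1 (carry-in 0); I=1 is free and consistent — try it. So I=1.
Step 2. [col 1: I + I ≡ K (mod 10)] in column 1 we have I+I≡K with carry-in 0; given I=1 and digits 1 already taken and all letters distinct, that pins K to 2, so K=2.
Step 3. [col 2: E + I ≡ U (mod 10)] several values work for U in column 2 (E + I ≡ U (mod 10), carry-in 0); try U=5 ⇒ U=5.
Step 4. [col 2: E + I ≡ U (mod 10)] in column 2 we have E+I≡U with carry-in 0; given I=1, U=5 and digits 1,2,5 already taken and all letters distinct, that pins E to 4. So E=4.
Step 5. [col 3: O + K ≡ B (mod 10)] column 3 (O + K ≡ B (mod 10), carry-in 0) doesn't pin B yet; pick B=8 and continue, so B=8.
Step 6. [col 3: O + K ≡ B (mod 10)] column 3: given K=2, B=8, carry-in 0, and digits 1,2,4,5,8 already taken and all letters distinct, O+K≡B (mod 10) forces O=6 ⇒ O=6.
Step 7. [col 4: L + E ≡ J (mod 10)] several values work for L in column 4 (L + E ≡ J (mod 10), carry-in 0); try L=9, so L=9.
Step 8. [col 4: L + E ≡ J (mod 10)] from column 4 (L=9, E=4, carry-in 0, digits 1,2,4,5,6,8,9 already taken and all letters distinct): J must equal 3 ⇒ J=3.
Step 9. [col 5: E + U ≡ Z (mod 10)] column 5: given E=4, U=5, carry-in 1, and digits 1,2,3,4,5,6,8,9 already taken and all letters distinct, E+U≡Z (mod 10) forces Z=0 ⇒ Z=0.

Answer: B=8, E=4, I=1, J=3, K=2, L=9, O=6, U=5, Z=0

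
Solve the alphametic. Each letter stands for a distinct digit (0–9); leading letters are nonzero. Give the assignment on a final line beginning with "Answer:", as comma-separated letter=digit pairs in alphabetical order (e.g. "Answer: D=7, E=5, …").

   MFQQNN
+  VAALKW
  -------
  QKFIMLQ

Step 1. [col 1: N + W ≡ Q (mod 10)] no forcing yet in column 1 (carry-in 0); N=3 is free and consistent — try it. So N=3.
Step 2. [col 1: N + W ≡ Q (mod 10)] no forcing yet in column 1 (carry-in 0); W=8 is free and consistent — try it. So W=8.
Step 3. [col 1: N + W ≡ Q (mod 10)] column 1: given N=3, W=8, carry-in 0, and digits 3,8 already taken and all letters distinct, N+W≡Q (mod 10) forces Q=1. So Q=1.
Step 4. [col 2: N + K ≡ L (mod 10)] several values work for K in column 2 (N + K ≡ L (mod 10), carry-in 1); try K=2 ⇒ K=2.
Step 5. [col 2: N + K ≡ L (mod 10)] column 2: given N=3, K=2, carry-in 1, and digits 1,2,3,8 already taken and all letters distinct, N+K≡L (mod 10) forces L=6, so L=6.
Step 6. [col 3: Q + L ≡ M (mod 10)] from column 3 (Q=1, L=6, carry-in 0, digits 1,2,3,6,8 already taken and all letters distinct): M must equal 7, so M=7.
Step 7. [col 4: Q + A ≡ I (mod 10)] no forcing yet in column 4 (carry-in 0); I=0 is free and consistent — try it, so I=0.
Step 8. [col 4: Q + A ≡ I (mod 10)] in column 4 we have Q+A≡I with carry-in 0; given Q=1, I=0 and digits 0,1,2,3,6,7,8 already taken and all letters distinct, that pins A to 9 ⇒ A=9.
Step 9. [col 5: F + A ≡ F (mod 10)] no forcing yet in column 5 (carry-in 1); F=5 is free and consistent — try it. So F=5.
Step 10. [col 6: M + V ≡ K (mod 10)] column 6 reads M+V+carry(1)=K with M=7, K=2; with digits 0,1,2,3,5,6,7,8,9 already taken and all letters distinct, the only value for V is 4, so V=4.

Answer: A=9, F=5, I=0, K=2, L=6, M=7, N=3, Q=1, V=4, W=8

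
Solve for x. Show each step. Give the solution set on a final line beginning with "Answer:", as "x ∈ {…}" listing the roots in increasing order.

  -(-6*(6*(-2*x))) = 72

Step 1. [-(-6*(6*(-2*x))) = 72] LHS negated; negate both sides. So neg: -6*(6*(-2*x)) = -72.
Step 2. [-6*(6*(-2*x)) = -72] LHS = -6·(…); ÷-6 both sides ⇒ div: 6*(-2*x) = 12.
Step 3. [6*(-2*x) = 12] LHS = 6·(…); ÷6 both sides ⇒ div: -2*x = 2.
Step 4. [-2*x = 2] -2·(inner) — divide through by -2, so div: x = -1.

Answer: x ∈ {-1}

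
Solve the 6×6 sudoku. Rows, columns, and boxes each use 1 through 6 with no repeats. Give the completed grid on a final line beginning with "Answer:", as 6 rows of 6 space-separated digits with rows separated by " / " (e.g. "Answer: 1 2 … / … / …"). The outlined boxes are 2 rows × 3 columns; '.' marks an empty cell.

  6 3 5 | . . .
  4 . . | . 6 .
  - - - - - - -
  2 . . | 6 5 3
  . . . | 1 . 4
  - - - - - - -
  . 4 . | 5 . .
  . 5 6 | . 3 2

Step 1. [r5c5∈{1}] r5c5 has the single candidate 1, so r5c5=1.
Step 2. [r2c2∈{1,2}] r2c2 is the only open cell in col 2 admitting 2, so r2c2=2.
Step 3. [r1c4∈{2,4}] across col 4, 2 lands solely at r1c4. So r1c4=2.
Step 4. [r4c3∈{3}] r4c3 has the single candidate 3, so r4c3=3.
Step 5. [r2c3∈{1}] r2c3 is down to just 1 ⇒ r2c3=1.
Step 6. [r6c1∈{1}] r6c1's peers cover all but 1, so r6c1=1.
Step 7. [r5c1∈{3}] only 3 remains possible at r5c1, so r5c1=3.
Step 8. [r4c1∈{5}] only 5 remains possible at r4c1. So r4c1=5.
Step 9. [r5c6∈{6}] r5c6 has the single candidate 6. So r5c6=6.
Step 10. [r3c2∈{1}] r3c2 is down to just 1. So r3c2=1.
Step 11. [r6c4∈{4}] r6c4 has the single candidate 4 ⇒ r6c4=4.
Step 12. [r5c3∈{2}] r5c3 has the single candidate 2. So r5c3=2.
Step 13. [r4c2∈{6}] r4c2 is down to just 6, so r4c2=6.
Step 14. [r1c6∈{1}] only 1 remains possible at r1c6. So r1c6=1.
Step 15. [r3c3∈{4}] r3c3's peers cover all but 4 ⇒ r3c3=4.
Step 16. [r2c4∈{3}] nothing but 3 survives at r2c4, so r2c4=3.
Step 17. [r2c6∈{5}] r2c6's peers cover all but 5 ⇒ r2c6=5.
Step 18. [r4c5∈{2}] nothing but 2 survives at r4c5 ⇒ r4c5=2.
Step 19. [r1c5∈{4}] r1c5 is down to just 4, so r1c5=4.

Answer: 6 3 5 2 4 1 / 4 2 1 3 6 5 / 2 1 4 6 5 3 / 5 6 3 1 2 4 / 3 4 2 5 1 6 / 1 5 6 4 3 2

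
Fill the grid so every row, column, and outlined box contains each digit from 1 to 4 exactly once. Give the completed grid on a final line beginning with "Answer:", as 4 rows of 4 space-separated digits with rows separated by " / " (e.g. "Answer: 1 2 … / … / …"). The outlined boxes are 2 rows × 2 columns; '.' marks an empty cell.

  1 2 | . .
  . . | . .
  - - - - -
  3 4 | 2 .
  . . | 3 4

Step 1. [r2c4∈{1,2,3}] in row 2, 2 fits only at r2c4 ⇒ r2c4=2.
Step 2. [r2c1∈{4}] nothing but 4 survives at r2c1 ⇒ r2c1=4.
Step 3. [r2c2∈{3}] r2c2's peers cover all but 3. So r2c2=3.
Step 4. [r1c4∈{3}] r1c4 is down to just 3 ⇒ r1c4=3.
Step 5. [r4c1∈{2}] only 2 remains possible at r4c1 ⇒ r4c1=2.
Step 6. [r2c3∈{1}] nothing but 1 survives at r2c3. So r2c3=1.
Step 7. [r1c3∈{4}] r1c3's peers cover all but 4 ⇒ r1c3=4.
Step 8. [r4c2∈{1}] r4c2 is down to just 1. So r4c2=1.
Step 9. [r3c4∈{1}] only 1 remains possible at r3c4 ⇒ r3c4=1.

Answer: 1 2 4 3 / 4 3 1 2 / 3 4 2 1 / 2 1 3 4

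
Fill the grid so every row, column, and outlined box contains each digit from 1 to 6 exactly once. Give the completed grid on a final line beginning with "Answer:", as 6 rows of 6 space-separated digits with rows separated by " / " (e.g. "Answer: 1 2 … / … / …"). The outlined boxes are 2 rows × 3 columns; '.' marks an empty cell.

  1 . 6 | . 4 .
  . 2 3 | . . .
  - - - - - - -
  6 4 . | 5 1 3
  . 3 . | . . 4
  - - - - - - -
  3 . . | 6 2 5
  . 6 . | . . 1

Step 1. [r6c4∈{3,4}] r6c4 is the only open cell in col 4 admitting 4, so r6c4=4.
Step 2. [r4c4∈{2}] only 2 remains possible at r4c4. So r4c4=2.
Step 3. [r4c1∈{5}] r4c1 is down to just 5, so r4c1=5.
Step 4. [r6c1∈{2}] r6c1's peers cover all but 2 ⇒ r6c1=2.
Step 5. [r5c2∈{1}] r5c2 has the single candidate 1 ⇒ r5c2=1.
Step 6. [r2c5∈{5,6}] row 2 places 5 nowhere but r2c5, so r2c5=5.
Step 7. [r1c4∈{3}] r1c4 is down to just 3 ⇒ r1c4=3.
Step 8. [r2c4∈{1}] nothing but 1 survives at r2c4. So r2c4=1.
Step 9. [r5c3∈{4}] r5c3's peers cover all but 4, so r5c3=4.
Step 10. [r2c1∈{4}] r2c1 has the single candidate 4 ⇒ r2c1=4.
Step 11. [r1c6∈{2}] nothing but 2 survives at r1c6. So r1c6=2.
Step 12. [r2c6∈{6}] r2c6 has the single candidate 6 ⇒ r2c6=6.
Step 13. [r3c3∈{2}] r3c3's peers cover all but 2, so r3c3=2.
Step 14. [r4c3∈{1}] r4c3 is down to just 1 ⇒ r4c3=1.
Step 15. [r6c3∈{5}] only 5 remains possible at r6c3, so r6c3=5.
Step 16. [r1c2∈{5}] r1c2 has the single candidate 5. So r1c2=5.
Step 17. [r4c5∈{6}] r4c5 has the single candidate 6 ⇒ r4c5=6.
Step 18. [r6c5∈{3}] nothing but 3 survives at r6c5 ⇒ r6c5=3.

Answer: 1 5 6 3 4 2 / 4 2 3 1 5 6 / 6 4 2 5 1 3 / 5 3 1 2 6 4 / 3 1 4 6 2 5 / 2 6 5 4 3 1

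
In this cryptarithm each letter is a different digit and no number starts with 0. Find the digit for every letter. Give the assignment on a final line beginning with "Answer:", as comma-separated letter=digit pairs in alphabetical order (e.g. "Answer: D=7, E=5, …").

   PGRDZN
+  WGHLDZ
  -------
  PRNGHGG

Step 1. [col 1: N + Z ≡ G (mod 10)] G=4 is one option consistent with column 1 (N + Z ≡ G (mod 10), carry-in 0) — take it. So G=4.
Step 2. [col 1: N + Z ≡ G (mod 10)] column 1 (N + Z ≡ G (mod 10), carry-in 0) doesn't pin Z yet; pick Z=6 and continue. So Z=6.
Step 3. [col 1: N + Z ≡ G (mod 10)] from column 1 (Z=6, G=4, carry-in 0, digits 4,6 already taken and all letters distinct): N must equal 8. So N=8.
Step 4. [col 2: Z + D ≡ G (mod 10)] in column 2 we have Z+D≡G with carry-in 1; given Z=6, G=4 and digits 4,6,8 already taken and all letters distinct, that pins D to 7. So D=7.
Step 5. [P] adding two 6-digit numbers gives at most 6+1 digits, and here it does — P is that final carry and must be 1 ⇒ P=1.
Step 6. [col 3: D + L ≡ H (mod 10)] several values work for L in column 3 (D + L ≡ H (mod 10), carry-in 1); try L=5. So L=5.
Step 7. [col 3: D + L ≡ H (mod 10)] column 3: given D=7, L=5, carry-in 1, and digits 1,4,5,6,7,8 already taken and all letters distinct, D+L≡H (mod 10) forces H=3, so H=3.
Step 8. [col 4: R + H ≡ G (mod 10)] in column 4 we have R+H≡G with carry-in 1; given H=3, G=4 and digits 1,3,4,5,6,7,8 already taken and all letters distinct, that pins R to 0 ⇒ R=0.
Step 9. [col 6: P + W ≡ R (mod 10)] column 6: given P=1, R=0, carry-in 0, and digits 0,1,3,4,5,6,7,8 already taken and all letters distinct, P+W≡R (mod 10) forces W=9 ⇒ W=9.

Answer: D=7, G=4, H=3, L=5, N=8, P=1, R=0, W=9, Z=6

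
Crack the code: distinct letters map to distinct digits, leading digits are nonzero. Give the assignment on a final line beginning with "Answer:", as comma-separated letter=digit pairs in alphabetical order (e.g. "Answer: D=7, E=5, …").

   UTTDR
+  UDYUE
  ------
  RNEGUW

Step 1. [col 1: R + E ≡ W (mod 10)] several values work for E in column 1 (R + E ≡ W (mod 10), carry-in 0); try E=4. So E=4.
Step 2. [col 1: R + E ≡ W (mod 10)] R=1 is one option consistent with column 1 (R + E ≡ W (mod 10), carry-in 0) — take it, so R=1.
Step 3. [col 1: R + E ≡ W (mod 10)] from column 1 (R=1, E=4, carry-in 0, digits 1,4 already taken and all letters distinct): W must equal 5, so W=5.
Step 4. [col 2: D + U ≡ U (mod 10)] column 2 reads D+U+carry(0)=U with nothing yet; with digits 1,4,5 already taken and all letters distinct, the only value for D is 0. So D=0.
Step 5. [col 2: D + U ≡ U (mod 10)] no forcing yet in column 2 (carry-in 0); U=8 is free and consistent — try it, so U=8.
Step 6. [col 3: T + Y ≡ G (mod 10)] column 3 (T + Y ≡ G (mod 10), carry-in 0) doesn't pin T yet; pick T=3 and continue ⇒ T=3.
Step 7. [col 3: T + Y ≡ G (mod 10)] G=2 is one option consistent with column 3 (T + Y ≡ G (mod 10), carry-in 0) — take it. So G=2.
Step 8. [col 3: T + Y ≡ G (mod 10)] in column 3 we have T+Y≡G with carry-in 0; given T=3, G=2 and digits 0,1,2,3,4,5,8 already taken and all letters distinct, that pins Y to 9 ⇒ Y=9.
Step 9. [col 5: U + U ≡ N (mod 10)] column 5 reads U+U+carry(0)=N with U=8; with digits 0,1,2,3,4,5,8,9 already taken and all letters distinct, the only value for N is 6, so N=6.

Answer: D=0, E=4, G=2, N=6, R=1, T=3, U=8, W=5, Y=9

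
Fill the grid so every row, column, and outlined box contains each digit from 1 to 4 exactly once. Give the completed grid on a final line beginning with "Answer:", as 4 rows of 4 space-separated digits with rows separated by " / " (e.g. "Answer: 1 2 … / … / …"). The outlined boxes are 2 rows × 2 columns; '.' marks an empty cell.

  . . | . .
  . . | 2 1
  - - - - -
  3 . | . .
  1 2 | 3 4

Step 1. [r2c1∈{4}] r2c1's peers cover all but 4. So r2c1=4.
Step 2. [r1c2∈{1,3}] in row 1, 1 fits only at r1c2 ⇒ r1c2=1.
Step 3. [r2c2∈{3}] nothing but 3 survives at r2c2, so r2c2=3.
Step 4. [r3c2∈{4}] r3c2 has the single candidate 4 ⇒ r3c2=4.
Step 5. [r3c3∈{1}] r3c3 has the single candidate 1 ⇒ r3c3=1.
Step 6. [r1c4∈{3}] nothing but 3 survives at r1c4. So r1c4=3.
Step 7. [r3c4∈{2}] r3c4 has the single candidate 2, so r3c4=2.
Step 8. [r1c1∈{2}] nothing but 2 survives at r1c1, so r1c1=2.
Step 9. [r1c3∈{4}] r1c3 has the single candidate 4 ⇒ r1c3=4.

Answer: 2 1 4 3 / 4 3 2 1 / 3 4 1 2 / 1 2 3 4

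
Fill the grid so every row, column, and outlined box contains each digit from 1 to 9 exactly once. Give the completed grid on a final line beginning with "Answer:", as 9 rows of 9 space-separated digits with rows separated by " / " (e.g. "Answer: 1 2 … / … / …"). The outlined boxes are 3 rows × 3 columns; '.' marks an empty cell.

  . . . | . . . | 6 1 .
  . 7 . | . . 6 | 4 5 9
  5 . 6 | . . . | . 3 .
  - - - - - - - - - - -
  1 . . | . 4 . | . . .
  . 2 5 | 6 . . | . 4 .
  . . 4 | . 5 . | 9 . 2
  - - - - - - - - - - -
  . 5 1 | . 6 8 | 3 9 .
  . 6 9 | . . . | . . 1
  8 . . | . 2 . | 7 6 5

Step 1. [r4c3∈{3,7,8}] r4c3 is the only open cell in col 3 admitting 7 ⇒ r4c3=7.
Step 2. [r4c8∈{8}] r4c8 has the single candidate 8, so r4c8=8.
Step 3. [r5c5∈{1,3,7,8,9}] in row 5, 8 fits only at r5c5 ⇒ r5c5=8.
Step 4. [r3c2∈{1,4,8,9}] in col 2, 1 fits only at r3c2. So r3c2=1.
Step 5. [r9c3∈{3}] r9c3's peers cover all but 3, so r9c3=3.
Step 6. [r9c2∈{4}] r9c2 has the single candidate 4. So r9c2=4.
Step 7. [r1c1∈{2,3,4,9}] col 1 places 4 nowhere but r1c1 ⇒ r1c1=4.
Step 8. [r1c2∈{3,8,9}] box 1 places 9 nowhere but r1c2 ⇒ r1c2=9.
Step 9. [r4c2∈{3}] r4c2 is down to just 3. So r4c2=3.
Step 10. [r3c7∈{2,8}] in box 3, 2 fits only at r3c7 ⇒ r3c7=2.
Step 11. [r6c8∈{7}] r6c8 has the single candidate 7. So r6c8=7.
Step 12. [r5c6∈{1,3,7,9}] 7 has one home in row 5: r5c6. So r5c6=7.
Step 13. [r2c1∈{2,3}] across col 1, 3 lands solely at r2c1. So r2c1=3.
Step 14. [r3c5∈{7,9}] col 5 places 9 nowhere but r3c5 ⇒ r3c5=9.
Step 15. [r7c1∈{2,7}] in row 7, 2 fits only at r7c1, so r7c1=2.
Step 16. [r7c4∈{4,7}] across row 7, 7 lands solely at r7c4 ⇒ r7c4=7.
Step 17. [r8c5∈{3}] only 3 remains possible at r8c5. So r8c5=3.
Step 18. [r3c9∈{7,8}] 7 has one home in row 3: r3c9. So r3c9=7.
Step 19. [r3c4∈{4,8}] row 3 places 8 nowhere but r3c4. So r3c4=8.
Step 20. [r8c4∈{4,5}] across col 4, 4 lands solely at r8c4. So r8c4=4.
Step 21. [r1c4∈{2,3,5}] across col 4, 5 lands solely at r1c4 ⇒ r1c4=5.
Step 22. [r2c3∈{2,8}] 8 has one home in row 2: r2c3. So r2c3=8.
Step 23. [r2c4∈{1,2}] row 2 places 2 nowhere but r2c4 ⇒ r2c4=2.
Step 24. [r4c4∈{9}] nothing but 9 survives at r4c4 ⇒ r4c4=9.
Step 25. [r9c4∈{1}] only 1 remains possible at r9c4 ⇒ r9c4=1.
Step 26. [r6c4∈{3}] r6c4 is down to just 3 ⇒ r6c4=3.
Step 27. [r8c1∈{7}] only 7 remains possible at r8c1, so r8c1=7.
Step 28. [r5c9∈{3}] r5c9's peers cover all but 3 ⇒ r5c9=3.
Step 29. [r5c1∈{9}] nothing but 9 survives at r5c1 ⇒ r5c1=9.
Step 30. [r4c7∈{5}] r4c7 has the single candidate 5, so r4c7=5.
Step 31. [r8c8∈{2}] r8c8 has the single candidate 2 ⇒ r8c8=2.
Step 32. [r6c1∈{6}] r6c1 is down to just 6, so r6c1=6.
Step 33. [r9c6∈{9}] r9c6 is down to just 9, so r9c6=9.
Step 34. [r8c6∈{5}] r8c6 has the single candidate 5. So r8c6=5.
Step 35. [r2c5∈{1}] nothing but 1 survives at r2c5, so r2c5=1.
Step 36. [r4c6∈{2}] only 2 remains possible at r4c6. So r4c6=2.
Step 37. [r1c5∈{7}] r1c5 has the single candidate 7 ⇒ r1c5=7.
Step 38. [r8c7∈{8}] r8c7 has the single candidate 8 ⇒ r8c7=8.
Step 39. [r3c6∈{4}] r3c6's peers cover all but 4. So r3c6=4.
Step 40. [r1c6∈{3}] r1c6 has the single candidate 3. So r1c6=3.
Step 41. [r6c2∈{8}] nothing but 8 survives at r6c2. So r6c2=8.
Step 42. [r4c9∈{6}] nothing but 6 survives at r4c9, so r4c9=6.
Step 43. [r1c9∈{8}] r1c9 is down to just 8 ⇒ r1c9=8.
Step 44. [r7c9∈{4}] r7c9's peers cover all but 4 ⇒ r7c9=4.
Step 45. [r1c3∈{2}] r1c3 is down to just 2 ⇒ r1c3=2.
Step 46. [r5c7∈{1}] r5c7's peers cover all but 1, so r5c7=1.
Step 47. [r6c6∈{1}] nothing but 1 survives at r6c6, so r6c6=1.

Answer: 4 9 2 5 7 3 6 1 8 / 3 7 8 2 1 6 4 5 9 / 5 1 6 8 9 4 2 3 7 / 1 3 7 9 4 2 5 8 6 / 9 2 5 6 8 7 1 4 3 / 6 8 4 3 5 1 9 7 2 / 2 5 1 7 6 8 3 9 4 / 7 6 9 4 3 5 8 2 1 / 8 4 3 1 2 9 7 6 5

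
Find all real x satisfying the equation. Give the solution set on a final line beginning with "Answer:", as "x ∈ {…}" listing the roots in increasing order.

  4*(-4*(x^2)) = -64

Step 1. [4*(-4*(x^2)) = -64] LHS = 4·(…); ÷4 both sides ⇒ div: -4*(x^2) = -16.
Step 2. [-4*(x^2) = -16] -4 out front; divide by -4 ⇒ div: x^2 = 4.
Step 3. [x^2 = 4] √ both sides: 4 ≥ 0 gives two branches ⇒ sqrt: x = 2 or -2.

Answer: x ∈ {-2, 2}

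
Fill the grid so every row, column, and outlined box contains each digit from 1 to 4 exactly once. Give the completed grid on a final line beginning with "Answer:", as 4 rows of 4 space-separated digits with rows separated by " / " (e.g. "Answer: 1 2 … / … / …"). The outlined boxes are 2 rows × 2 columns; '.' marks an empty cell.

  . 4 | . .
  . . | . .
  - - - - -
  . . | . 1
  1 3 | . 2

Step 1. [r1c4∈{3}] nothing but 3 survives at r1c4, so r1c4=3.
Step 2. [r1c1∈{2}] nothing but 2 survives at r1c1. So r1c1=2.
Step 3. [r2c3∈{1,2,4}] in row 2, 2 fits only at r2c3, so r2c3=2.
Step 4. [r3c3∈{3,4}] 3 has one home in row 3: r3c3 ⇒ r3c3=3.
Step 5. [r3c1∈{4}] r3c1 has the single candidate 4 ⇒ r3c1=4.
Step 6. [r2c4∈{4}] r2c4 is down to just 4. So r2c4=4.
Step 7. [r2c1∈{3}] only 3 remains possible at r2c1. So r2c1=3.
Step 8. [r2c2∈{1}] nothing but 1 survives at r2c2, so r2c2=1.
Step 9. [r4c3∈{4}] r4c3's peers cover all but 4. So r4c3=4.
Step 10. [r3c2∈{2}] nothing but 2 survives at r3c2. So r3c2=2.
Step 11. [r1c3∈{1}] nothing but 1 survives at r1c3 ⇒ r1c3=1.

Answer: 2 4 1 3 / 3 1 2 4 / 4 2 3 1 / 1 3 4 2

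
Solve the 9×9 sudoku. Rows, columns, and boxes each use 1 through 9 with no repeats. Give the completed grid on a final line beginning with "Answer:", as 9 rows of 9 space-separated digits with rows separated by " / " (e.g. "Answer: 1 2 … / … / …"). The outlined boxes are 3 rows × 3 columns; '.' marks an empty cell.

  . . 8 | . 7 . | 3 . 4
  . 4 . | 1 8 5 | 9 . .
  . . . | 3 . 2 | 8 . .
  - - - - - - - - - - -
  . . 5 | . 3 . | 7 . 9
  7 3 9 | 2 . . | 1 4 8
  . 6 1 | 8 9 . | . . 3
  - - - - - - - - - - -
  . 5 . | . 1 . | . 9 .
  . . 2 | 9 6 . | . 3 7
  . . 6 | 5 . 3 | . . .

Step 1. [r7c3∈{3,4,7}] in col 3, 4 fits only at r7c3 ⇒ r7c3=4.
Step 2. [r4c8∈{2,6}] box 6 places 6 nowhere but r4c8, so r4c8=6.
Step 3. [r3c9∈{1,5,6}] across col 9, 5 lands solely at r3c9, so r3c9=5.
Step 4. [r3c1∈{1,6,9}] 6 has one home in row 3: r3c1 ⇒ r3c1=6.
Step 5. [r3c2∈{1,7,9}] row 3 places 9 nowhere but r3c2, so r3c2=9.
Step 6. [r9c9∈{1,2}] col 9 places 1 nowhere but r9c9 ⇒ r9c9=1.
Step 7. [r9c8∈{2,8}] col 8 places 8 nowhere but r9c8 ⇒ r9c8=8.
Step 8. [r4c4∈{4}] only 4 remains possible at r4c4, so r4c4=4.
Step 9. [r8c6∈{4,8}] 4 has one home in col 6: r8c6. So r8c6=4.
Step 10. [r7c7∈{2,6}] col 7 places 6 nowhere but r7c7 ⇒ r7c7=6.
Step 11. [r6c8∈{2,5}] r6c8 is the only open cell in col 8 admitting 5. So r6c8=5.
Step 12. [r3c8∈{1,7}] row 3 places 1 nowhere but r3c8 ⇒ r3c8=1.
Step 13. [r1c8∈{2}] nothing but 2 survives at r1c8. So r1c8=2.
Step 14. [r2c1∈{2,3}] in row 2, 2 fits only at r2c1, so r2c1=2.
Step 15. [r4c1∈{8}] nothing but 8 survives at r4c1, so r4c1=8.
Step 16. [r1c2∈{1}] r1c2's peers cover all but 1, so r1c2=1.
Step 17. [r2c8∈{7}] only 7 remains possible at r2c8. So r2c8=7.
Step 18. [r7c9∈{2}] r7c9's peers cover all but 2 ⇒ r7c9=2.
Step 19. [r5c6∈{6}] nothing but 6 survives at r5c6 ⇒ r5c6=6.
Step 20. [r7c4∈{7}] r7c4 has the single candidate 7. So r7c4=7.
Step 21. [r7c6∈{8}] r7c6 has the single candidate 8 ⇒ r7c6=8.
Step 22. [r1c4∈{6}] nothing but 6 survives at r1c4. So r1c4=6.
Step 23. [r9c7∈{4}] r9c7 has the single candidate 4 ⇒ r9c7=4.
Step 24. [r5c5∈{5}] r5c5's peers cover all but 5 ⇒ r5c5=5.
Step 25. [r3c3∈{7}] r3c3 has the single candidate 7. So r3c3=7.
Step 26. [r6c7∈{2}] r6c7 is down to just 2, so r6c7=2.
Step 27. [r1c6∈{9}] nothing but 9 survives at r1c6. So r1c6=9.
Step 28. [r3c5∈{4}] r3c5's peers cover all but 4, so r3c5=4.
Step 29. [r8c1∈{1}] r8c1 has the single candidate 1, so r8c1=1.
Step 30. [r4c2∈{2}] r4c2 is down to just 2, so r4c2=2.
Step 31. [r8c2∈{8}] r8c2 has the single candidate 8, so r8c2=8.
Step 32. [r9c2∈{7}] r9c2 has the single candidate 7, so r9c2=7.
Step 33. [r2c9∈{6}] r2c9's peers cover all but 6, so r2c9=6.
Step 34. [r2c3∈{3}] only 3 remains possible at r2c3, so r2c3=3.
Step 35. [r6c6∈{7}] only 7 remains possible at r6c6 ⇒ r6c6=7.
Step 36. [r1c1∈{5}] nothing but 5 survives at r1c1 ⇒ r1c1=5.
Step 37. [r8c7∈{5}] r8c7 is down to just 5. So r8c7=5.
Step 38. [r9c5∈{2}] r9c5 is down to just 2. So r9c5=2.
Step 39. [r6c1∈{4}] r6c1 is down to just 4 ⇒ r6c1=4.
Step 40. [r4c6∈{1}] r4c6 has the single candidate 1, so r4c6=1.
Step 41. [r9c1∈{9}] r9c1's peers cover all but 9 ⇒ r9c1=9.
Step 42. [r7c1∈{3}] r7c1 is down to just 3, so r7c1=3.

Answer: 5 1 8 6 7 9 3 2 4 / 2 4 3 1 8 5 9 7 6 / 6 9 7 3 4 2 8 1 5 / 8 2 5 4 3 1 7 6 9 / 7 3 9 2 5 6 1 4 8 / 4 6 1 8 9 7 2 5 3 / 3 5 4 7 1 8 6 9 2 / 1 8 2 9 6 4 5 3 7 / 9 7 6 5 2 3 4 8 1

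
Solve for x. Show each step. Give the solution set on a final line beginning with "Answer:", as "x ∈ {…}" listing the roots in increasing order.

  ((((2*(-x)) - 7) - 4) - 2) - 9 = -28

Step 1. [((((2*(-x)) - 7) - 4) - 2) - 9 = -28] -9 is outermost — add 9 both sides, so sub: (((2*(-x)) - 7) - 4) - 2 = -19.
Step 2. [(((2*(-x)) - 7) - 4) - 2 = -19] add 2: x sits inside (… - 2) ⇒ sub: ((2*(-x)) - 7) - 4 = -17.
Step 3. [((2*(-x)) - 7) - 4 = -17] add 4: x sits inside (… - 4) ⇒ sub: (2*(-x)) - 7 = -13.
Step 4. [(2*(-x)) - 7 = -13] the outer -7 inverts by adding 7. So sub: 2*(-x) = -6.
Step 5. [2*(-x) = -6] 2 out front; divide by 2. So div: -x = -3.
Step 6. [-x = -3] leading − — multiply by −1 ⇒ neg: x = 3.

Answer: x ∈ {3}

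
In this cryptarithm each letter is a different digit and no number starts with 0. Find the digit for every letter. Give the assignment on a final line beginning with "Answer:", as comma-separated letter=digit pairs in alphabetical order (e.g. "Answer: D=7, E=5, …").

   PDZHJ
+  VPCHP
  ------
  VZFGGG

Step 1. [V] V is the leading digit of a 6-digit sum of two 5-digit numbers; the final carry is exactly 1 ⇒ V=1.
Step 2. [col 1: J + P ≡ G (mod 10)] no forcing yet in column 1 (carry-in 0); P=8 is free and consistent — try it ⇒ P=8.
Step 3. [col 1: J + P ≡ G (mod 10)] no forcing yet in column 1 (carry-in 0); J=5 is free and consistent — try it ⇒ J=5.
Step 4. [col 1: J + P ≡ G (mod 10)] in column 1 we have J+P≡G with carry-in 0; given J=5, P=8 and digits 1,5,8 already taken and all letters distinct, that pins G to 3 ⇒ G=3.
Step 5. [col 2: H + H ≡ G (mod 10)] column 2 reads H+H+carry(1)=G with G=3; with digits 1,3,5,8 already taken and all letters distinct, the only value for H is 6, so H=6.
Step 6. [col 3: Z + C ≡ G (mod 10)] no forcing yet in column 3 (carry-in 1); C=2 is free and consistent — try it ⇒ C=2.
Step 7. [col 3: Z + C ≡ G (mod 10)] column 3: given C=2, G=3, carry-in 1, and digits 1,2,3,5,6,8 already taken and all letters distinct, Z+C≡G (mod 10) forces Z=0, so Z=0.
Step 8. [col 4: D + P ≡ F (mod 10)] column 4: given P=8, carry-in 0, and digits 0,1,2,3,5,6,8 already taken and all letters distinct, D+P≡F (mod 10) forces F=7, so F=7.
Step 9. [col 4: D + P ≡ F (mod 10)] from column 4 (P=8, F=7, carry-in 0, digits 0,1,2,3,5,6,7,8 already taken and all letters distinct): D must equal 9 ⇒ D=9.

Answer: C=2, D=9, F=7, G=3, H=6, J=5, P=8, V=1, Z=0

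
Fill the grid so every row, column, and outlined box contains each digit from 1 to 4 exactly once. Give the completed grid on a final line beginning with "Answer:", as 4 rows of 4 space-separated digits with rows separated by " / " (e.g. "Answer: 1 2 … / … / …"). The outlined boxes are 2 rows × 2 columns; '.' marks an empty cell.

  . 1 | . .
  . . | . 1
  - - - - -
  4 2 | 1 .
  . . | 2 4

Step 1. [r1c3∈{3,4}] r1c3 is the only open cell in row 1 admitting 4 ⇒ r1c3=4.
Step 2. [r2c3∈{3}] r2c3 has the single candidate 3, so r2c3=3.
Step 3. [r1c1∈{2,3}] row 1 places 3 nowhere but r1c1 ⇒ r1c1=3.
Step 4. [r3c4∈{3}] nothing but 3 survives at r3c4, so r3c4=3.
Step 5. [r4c1∈{1}] only 1 remains possible at r4c1. So r4c1=1.
Step 6. [r4c2∈{3}] nothing but 3 survives at r4c2. So r4c2=3.
Step 7. [r2c2∈{4}] r2c2 has the single candidate 4, so r2c2=4.
Step 8. [r1c4∈{2}] r1c4's peers cover all but 2 ⇒ r1c4=2.
Step 9. [r2c1∈{2}] nothing but 2 survives at r2c1, so r2c1=2.

Answer: 3 1 4 2 / 2 4 3 1 / 4 2 1 3 / 1 3 2 4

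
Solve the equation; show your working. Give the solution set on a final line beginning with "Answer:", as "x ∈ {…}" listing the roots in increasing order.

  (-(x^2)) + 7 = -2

Step 1. [(-(x^2)) + 7 = -2] subtract 7: x sits inside (… + 7), so sub: -(x^2) = -9.
Step 2. [-(x^2) = -9] flip signs both sides ⇒ neg: x^2 = 9.
Step 3. [x^2 = 9] LHS squared, RHS 9 ≥ 0: apply √ (±), so sqrt: x = 3 or -3.

Answer: x ∈ {-3, 3}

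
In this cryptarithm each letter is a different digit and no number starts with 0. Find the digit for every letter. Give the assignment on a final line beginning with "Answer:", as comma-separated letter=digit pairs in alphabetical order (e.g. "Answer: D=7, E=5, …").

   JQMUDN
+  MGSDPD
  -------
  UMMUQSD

Step 1. [col 1: N + D ≡ D (mod 10)] column 1: given nothing yet, carry-in 0, and all letters distinct, none taken yet, N+D≡D (mod 10) forces N=0 ⇒ N=0.
Step 2. [U] the sum has 7 digits but both addends have 6; that extra leading digit U is the final carry, namely 1. So U=1.
Step 3. [col 1: N + D ≡ D (mod 10)] D=6 is one option consistent with column 1 (N + D ≡ D (mod 10), carry-in 0) — take it. So D=6.
Step 4. [col 2: D + P ≡ S (mod 10)] S=8 is one option consistent with column 2 (D + P ≡ S (mod 10), carry-in 0) — take it, so S=8.
Step 5. [col 2: D + P ≡ S (mod 10)] from column 2 (D=6, S=8, carry-in 0, digits 0,1,6,8 already taken and all letters distinct): P must equal 2, so P=2.
Step 6. [col 3: U + D ≡ Q (mod 10)] in column 3 we have U+D≡Q with carry-in 0; given U=1, D=6 and digits 0,1,2,6,8 already taken and all letters distinct, that pins Q to 7, so Q=7.
Step 7. [col 4: M + S ≡ U (mod 10)] from column 4 (S=8, U=1, carry-in 0, digits 0,1,2,6,7,8 already taken and all letters distinct): M must equal 3, so M=3.
Step 8. [col 5: Q + G ≡ M (mod 10)] in column 5 we have Q+G≡M with carry-in 1; given Q=7, M=3 and digits 0,1,2,3,6,7,8 already taken and all letters distinct, that pins G to 5. So G=5.
Step 9. [col 6: J + M ≡ M (mod 10)] column 6 reads J+M+carry(1)=M with M=3; with digits 0,1,2,3,5,6,7,8 already taken and all letters distinct, the only value for J is 9 ⇒ J=9.

Answer: D=6, G=5, J=9, M=3, N=0, P=2, Q=7, S=8, U=1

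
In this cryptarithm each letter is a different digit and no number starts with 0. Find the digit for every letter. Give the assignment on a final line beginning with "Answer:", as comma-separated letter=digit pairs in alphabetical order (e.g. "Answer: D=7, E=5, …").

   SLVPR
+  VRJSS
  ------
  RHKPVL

Step 1. [col 1: R + S ≡ L (mod 10)] no forcing yet in column 1 (carry-in 0); R=1 is free and consistent — try it. So R=1.
Step 2. [col 1: R + S ≡ L (mod 10)] S=7 is one option consistent with column 1 (R + S ≡ L (mod 10), carry-in 0) — take it ⇒ S=7.
Step 3. [col 1: R + S ≡ L (mod 10)] column 1 reads R+S+carry(0)=L with R=1, S=7; with digits 1,7 already taken and all letters distinct, the only value for L is 8 ⇒ L=8.
Step 4. [col 2: P + S ≡ V (mod 10)] P=6 is one option consistent with column 2 (P + S ≡ V (mod 10), carry-in 0) — take it ⇒ P=6.
Step 5. [col 2: P + S ≡ V (mod 10)] column 2 reads P+S+carry(0)=V with P=6, S=7; with digits 1,6,7,8 already taken and all letters distinct, the only value for V is 3, so V=3.
Step 6. [col 3: V + J ≡ P (mod 10)] from column 3 (V=3, P=6, carry-in 1, digits 1,3,6,7,8 already taken and all letters distinct): J must equal 2, so J=2.
Step 7. [col 4: L + R ≡ K (mod 10)] column 4 reads L+R+carry(0)=K with L=8, R=1; with digits 1,2,3,6,7,8 already taken and all letters distinct, the only value for K is 9. So K=9.
Step 8. [col 5: S + V ≡ H (mod 10)] from column 5 (S=7, V=3, carry-in 0, digits 1,2,3,6,7,8,9 already taken and all letters distinct): H must equal 0 ⇒ H=0.

Answer: H=0, J=2, K=9, L=8, P=6, R=1, S=7, V=3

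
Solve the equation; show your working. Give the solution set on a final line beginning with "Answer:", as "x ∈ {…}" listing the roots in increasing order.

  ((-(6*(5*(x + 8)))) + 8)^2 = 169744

Step 1. [((-(6*(5*(x + 8)))) + 8)^2 = 169744] √ both sides: 169744 ≥ 0 gives two branches. So sqrt: (-(6*(5*(x + 8)))) + 8 = 412 or -412.
Step 2. [(-(6*(5*(x + 8)))) + 8 = 412 or -412] 8 comes off first (subtract 8) ⇒ sub: -(6*(5*(x + 8))) = 404 or -420.
Step 3. [-(6*(5*(x + 8))) = 404 or -420] LHS negated; negate both sides, so neg: 6*(5*(x + 8)) = -404 or 420.
Step 4. [6*(5*(x + 8)) = -404 or 420] 6·(inner) — divide through by 6 ⇒ div: 5*(x + 8) = -202/3 or 70.
Step 5. [5*(x + 8) = -202/3 or 70] LHS = 5·(…); ÷5 both sides. So div: x + 8 = -202/15 or 14.
Step 6. [x + 8 = -202/15 or 14] +8 is outermost — subtract 8 both sides. So sub: x = -322/15 or 6.

Answer: x ∈ {-322/15, 6}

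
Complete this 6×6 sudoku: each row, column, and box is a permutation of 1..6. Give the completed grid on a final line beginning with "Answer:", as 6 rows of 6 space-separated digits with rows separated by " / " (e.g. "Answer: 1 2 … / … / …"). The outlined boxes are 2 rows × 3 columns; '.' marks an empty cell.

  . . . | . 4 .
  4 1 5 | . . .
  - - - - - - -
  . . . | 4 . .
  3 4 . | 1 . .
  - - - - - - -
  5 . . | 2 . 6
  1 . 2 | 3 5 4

Step 1. [r4c3∈{6}] r4c3's peers cover all but 6, so r4c3=6.
Step 2. [r4c5∈{2}] only 2 remains possible at r4c5. So r4c5=2.
Step 3. [r1c3∈{3}] r1c3 is down to just 3 ⇒ r1c3=3.
Step 4. [r1c1∈{2,6}] in col 1, 6 fits only at r1c1. So r1c1=6.
Step 5. [r4c6∈{5}] nothing but 5 survives at r4c6, so r4c6=5.
Step 6. [r3c5∈{3,6}] r3c5 is the only open cell in row 3 admitting 6. So r3c5=6.
Step 7. [r2c6∈{2,3}] across row 2, 2 lands solely at r2c6, so r2c6=2.
Step 8. [r3c2∈{2,5}] 5 has one home in row 3: r3c2, so r3c2=5.
Step 9. [r2c5∈{3}] r2c5's peers cover all but 3 ⇒ r2c5=3.
Step 10. [r5c3∈{4}] r5c3 is down to just 4, so r5c3=4.
Step 11. [r3c6∈{3}] only 3 remains possible at r3c6 ⇒ r3c6=3.
Step 12. [r3c1∈{2}] r3c1 is down to just 2, so r3c1=2.
Step 13. [r3c3∈{1}] r3c3's peers cover all but 1. So r3c3=1.
Step 14. [r5c5∈{1}] r5c5's peers cover all but 1. So r5c5=1.
Step 15. [r5c2∈{3}] r5c2's peers cover all but 3, so r5c2=3.
Step 16. [r1c4∈{5}] r1c4's peers cover all but 5. So r1c4=5.
Step 17. [r1c2∈{2}] r1c2's peers cover all but 2 ⇒ r1c2=2.
Step 18. [r1c6∈{1}] r1c6 is down to just 1. So r1c6=1.
Step 19. [r6c2∈{6}] r6c2 is down to just 6, so r6c2=6.
Step 20. [r2c4∈{6}] nothing but 6 survives at r2c4 ⇒ r2c4=6.

Answer: 6 2 3 5 4 1 / 4 1 5 6 3 2 / 2 5 1 4 6 3 / 3 4 6 1 2 5 / 5 3 4 2 1 6 / 1 6 2 3 5 4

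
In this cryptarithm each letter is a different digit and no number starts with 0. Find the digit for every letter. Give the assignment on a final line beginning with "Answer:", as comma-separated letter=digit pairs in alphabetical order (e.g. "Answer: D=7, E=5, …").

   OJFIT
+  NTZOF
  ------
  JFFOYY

Step 1. [col 1: T + F ≡ Y (mod 10)] several values work for F in column 1 (T + F ≡ Y (mod 10), carry-in 0); try F=7 ⇒ F=7.
Step 2. [J] adding two 5-digit numbers gives at most 5+1 digits, and here it does — J is that final carry and must be 1 ⇒ J=1.
Step 3. [col 1: T + F ≡ Y (mod 10)] several values work for T in column 1 (T + F ≡ Y (mod 10), carry-in 0); try T=6. So T=6.
Step 4. [col 1: T + F ≡ Y (mod 10)] from column 1 (T=6, F=7, carry-in 0, digits 1,6,7 already taken and all letters distinct): Y must equal 3 ⇒ Y=3.
Step 5. [col 2: I + O ≡ Y (mod 10)] I=4 is one option consistent with column 2 (I + O ≡ Y (mod 10), carry-in 1) — take it ⇒ I=4.
Step 6. [col 2: I + O ≡ Y (mod 10)] in column 2 we have I+O≡Y with carry-in 1; given I=4, Y=3 and digits 1,3,4,6,7 already taken and all letters distinct, that pins O to 8, so O=8.
Step 7. [col 3: F + Z ≡ O (mod 10)] column 3: given F=7, O=8, carry-in 1, and digits 1,3,4,6,7,8 already taken and all letters distinct, F+Z≡O (mod 10) forces Z=0 ⇒ Z=0.
Step 8. [col 5: O + N ≡ F (mod 10)] column 5: given O=8, F=7, carry-in 0, and digits 0,1,3,4,6,7,8 already taken and all letters distinct, O+N≡F (mod 10) forces N=9 ⇒ N=9.

Answer: F=7, I=4, J=1, N=9, O=8, T=6, Y=3, Z=0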